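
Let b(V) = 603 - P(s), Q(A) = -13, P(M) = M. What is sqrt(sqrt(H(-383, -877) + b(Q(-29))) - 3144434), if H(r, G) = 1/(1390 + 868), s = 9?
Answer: sqrt(-16032097992776 + 2258*sqrt(3028549274))/2258 ≈ 1773.2*I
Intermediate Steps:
H(r, G) = 1/2258
b(V) = 594 (b(V) = 603 - 1*9 = 603 - 9 = 594)
sqrt(sqrt(H(-383, -877) + b(Q(-29))) - 3144434) = sqrt(sqrt(1/2258 + 594) - 3144434) = sqrt(sqrt(1341253/2258) - 3144434) = sqrt(sqrt(3028549274)/2258 - 3144434) = sqrt(-3144434 + sqrt(3028549274)/2258)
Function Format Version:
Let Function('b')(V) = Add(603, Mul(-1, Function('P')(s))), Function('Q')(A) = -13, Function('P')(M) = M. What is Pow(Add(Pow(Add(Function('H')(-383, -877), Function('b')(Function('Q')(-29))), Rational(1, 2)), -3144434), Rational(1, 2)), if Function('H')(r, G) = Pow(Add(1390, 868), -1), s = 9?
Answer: Mul(Rational(1, 2258), Pow(Add(-16032097992776, Mul(2258, Pow(3028549274, Rational(1, 2)))), Rational(1, 2))) ≈ Mul(1773.2, I)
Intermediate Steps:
Function('H')(r, G) = Rational(1, 2258) (Function('H')(r, G) = Pow(2258, -1) = Rational(1, 2258))
Function('b')(V) = 594 (Function('b')(V) = Add(603, Mul(-1, 9)) = Add(603, -9) = 594)
Pow(Add(Pow(Add(Function('H')(-383, -877), Function('b')(Function('Q')(-29))), Rational(1, 2)), -3144434), Rational(1, 2)) = Pow(Add(Pow(Add(Rational(1, 2258), 594), Rational(1, 2)), -3144434), Rational(1, 2)) = Pow(Add(Pow(Rational(1341253, 2258), Rational(1, 2)), -3144434), Rational(1, 2)) = Pow(Add(Mul(Rational(1, 2258), Pow(3028549274, Rational(1, 2))), -3144434), Rational(1, 2)) = Pow(Add(-3144434, Mul(Rational(1, 2258), Pow(3028549274, Rational(1, 2)))), Rational(1, 2))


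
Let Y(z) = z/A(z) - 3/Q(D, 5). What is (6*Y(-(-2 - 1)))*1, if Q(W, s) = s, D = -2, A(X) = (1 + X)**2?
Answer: -99/40 ≈ -2.4750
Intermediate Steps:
Y(z) = -3/5 + z/(1 + z)**2 (Y(z) = z/((1 + z)**2) - 3/5 = z/(1 + z)**2 - 3*1/5 = z/(1 + z)**2 - 3/5 = -3/5 + z/(1 + z)**2)
(6*Y(-(-2 - 1)))*1 = (6*(-3/5 + (-(-2 - 1))/(1 - (-2 - 1))**2))*1 = (6*(-3/5 + (-1*(-3))/(1 - 1*(-3))**2))*1 = (6*(-3/5 + 3/(1 + 3)**2))*1 = (6*(-3/5 + 3/4**2))*1 = (6*(-3/5 + 3*(1/16)))*1 = (6*(-3/5 + 3/16))*1 = (6*(-33/80))*1 = -99/40*1 = -99/40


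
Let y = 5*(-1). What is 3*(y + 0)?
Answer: -15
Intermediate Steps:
y = -5
3*(y + 0) = 3*(-5 + 0) = 3*(-5) = -15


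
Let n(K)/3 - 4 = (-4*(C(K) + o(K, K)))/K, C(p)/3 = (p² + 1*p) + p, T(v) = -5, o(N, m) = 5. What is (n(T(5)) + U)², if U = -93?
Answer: 1521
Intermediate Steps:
C(p) = 3*p² + 6*p (C(p) = 3*((p² + 1*p) + p) = 3*((p² + p) + p) = 3*((p + p²) + p) = 3*(p² + 2*p) = 3*p² + 6*p)
n(K) = 12 + 3*(-20 - 12*K*(2 + K))/K (n(K) = 12 + 3*((-4*(3*K*(2 + K) + 5))/K) = 12 + 3*((-4*(5 + 3*K*(2 + K)))/K) = 12 + 3*((-20 - 12*K*(2 + K))/K) = 12 + 3*(-20 - 12*K*(2 + K))/K)
(n(T(5)) + U)² = ((-60 - 60/(-5) - 36*(-5)) - 93)² = ((-60 - 60*(-⅕) + 180) - 93)² = ((-60 + 12 + 180) - 93)² = (132 - 93)² = 39² = 1521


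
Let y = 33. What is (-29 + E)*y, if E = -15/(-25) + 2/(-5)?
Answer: -4752/5 ≈ -950.40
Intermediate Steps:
E = ⅕ (E = -15*(-1/25) + 2*(-⅕) = ⅗ - ⅖ = ⅕ ≈ 0.20000)
(-29 + E)*y = (-29 + ⅕)*33 = -144/5*33 = -4752/5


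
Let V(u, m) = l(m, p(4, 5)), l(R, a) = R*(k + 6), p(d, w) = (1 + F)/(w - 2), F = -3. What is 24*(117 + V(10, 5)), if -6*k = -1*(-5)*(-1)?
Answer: 3628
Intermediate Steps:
p(d, w) = -2/(-2 + w) (p(d, w) = (1 - 3)/(w - 2) = -2/(-2 + w))
k = ⅚ (k = -(-1*(-5))*(-1)/6 = -5*(-1)/6 = -⅙*(-5) = ⅚ ≈ 0.83333)
l(R, a) = 41*R/6 (l(R, a) = R*(⅚ + 6) = R*(41/6) = 41*R/6)
V(u, m) = 41*m/6
24*(117 + V(10, 5)) = 24*(117 + (41/6)*5) = 24*(117 + 205/6) = 24*(907/6) = 3628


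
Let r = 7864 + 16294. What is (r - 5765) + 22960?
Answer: 41353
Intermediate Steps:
r = 24158
(r - 5765) + 22960 = (24158 - 5765) + 22960 = 18393 + 22960 = 41353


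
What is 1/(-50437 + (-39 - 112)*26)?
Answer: -1/54363 ≈ -1.8395e-5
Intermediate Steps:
1/(-50437 + (-39 - 112)*26) = 1/(-50437 - 151*26) = 1/(-50437 - 3926) = 1/(-54363) = -1/54363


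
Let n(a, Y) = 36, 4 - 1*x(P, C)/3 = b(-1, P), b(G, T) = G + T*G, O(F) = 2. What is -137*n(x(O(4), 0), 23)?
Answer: -4932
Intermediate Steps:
b(G, T) = G + G*T
x(P, C) = 15 + 3*P (x(P, C) = 12 - (-3)*(1 + P) = 12 - 3*(-1 - P) = 12 + (3 + 3*P) = 15 + 3*P)
-137*n(x(O(4), 0), 23) = -137*36 = -4932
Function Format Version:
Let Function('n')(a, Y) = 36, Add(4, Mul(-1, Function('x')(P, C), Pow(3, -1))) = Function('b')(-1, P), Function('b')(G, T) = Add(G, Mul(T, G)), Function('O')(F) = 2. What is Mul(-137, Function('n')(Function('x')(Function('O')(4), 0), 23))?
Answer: -4932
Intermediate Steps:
Function('b')(G, T) = Add(G, Mul(G, T))
Function('x')(P, C) = Add(15, Mul(3, P)) (Function('x')(P, C) = Add(12, Mul(-3, Mul(-1, Add(1, P)))) = Add(12, Mul(-3, Add(-1, Mul(-1, P)))) = Add(12, Add(3, Mul(3, P))) = Add(15, Mul(3, P)))
Mul(-137, Function('n')(Function('x')(Function('O')(4), 0), 23)) = Mul(-137, 36) = -4932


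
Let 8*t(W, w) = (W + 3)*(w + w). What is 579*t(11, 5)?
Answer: 20265/2 ≈ 10133.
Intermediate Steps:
t(W, w) = w*(3 + W)/4 (t(W, w) = ((W + 3)*(w + w))/8 = ((3 + W)*(2*w))/8 = (2*w*(3 + W))/8 = w*(3 + W)/4)
579*t(11, 5) = 579*((1/4)*5*(3 + 11)) = 579*((1/4)*5*14) = 579*(35/2) = 20265/2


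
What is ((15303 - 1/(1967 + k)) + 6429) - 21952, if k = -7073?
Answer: -1123319/5106 ≈ -220.00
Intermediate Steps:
((15303 - 1/(1967 + k)) + 6429) - 21952 = ((15303 - 1/(1967 - 7073)) + 6429) - 21952 = ((15303 - 1/(-5106)) + 6429) - 21952 = ((15303 - 1*(-1/5106)) + 6429) - 21952 = ((15303 + 1/5106) + 6429) - 21952 = (78137119/5106 + 6429) - 21952 = 110963593/5106 - 21952 = -1123319/5106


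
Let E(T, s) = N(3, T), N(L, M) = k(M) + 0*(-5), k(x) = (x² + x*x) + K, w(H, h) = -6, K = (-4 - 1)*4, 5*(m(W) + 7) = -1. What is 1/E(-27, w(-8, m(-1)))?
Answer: 1/1438 ≈ 0.00069541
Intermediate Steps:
m(W) = -36/5 (m(W) = -7 + (⅕)*(-1) = -7 - ⅕ = -36/5)
K = -20 (K = -5*4 = -20)
k(x) = -20 + 2*x² (k(x) = (x² + x*x) - 20 = (x² + x²) - 20 = 2*x² - 20 = -20 + 2*x²)
N(L, M) = -20 + 2*M² (N(L, M) = (-20 + 2*M²) + 0*(-5) = (-20 + 2*M²) + 0 = -20 + 2*M²)
E(T, s) = -20 + 2*T²
1/E(-27, w(-8, m(-1))) = 1/(-20 + 2*(-27)²) = 1/(-20 + 2*729) = 1/(-20 + 1458) = 1/1438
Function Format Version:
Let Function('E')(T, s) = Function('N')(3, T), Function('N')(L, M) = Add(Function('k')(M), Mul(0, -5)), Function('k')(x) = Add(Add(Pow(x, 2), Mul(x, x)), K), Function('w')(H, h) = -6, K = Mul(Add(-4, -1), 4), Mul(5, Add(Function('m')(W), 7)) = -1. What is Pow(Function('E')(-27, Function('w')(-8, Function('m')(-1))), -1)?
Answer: Rational(1, 1438) ≈ 0.00069541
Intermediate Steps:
Function('m')(W) = Rational(-36, 5) (Function('m')(W) = Add(-7, Mul(Rational(1, 5), -1)) = Add(-7, Rational(-1, 5)) = Rational(-36, 5))
K = -20 (K = Mul(-5, 4) = -20)
Function('k')(x) = Add(-20, Mul(2, Pow(x, 2))) (Function('k')(x) = Add(Add(Pow(x, 2), Mul(x, x)), -20) = Add(Add(Pow(x, 2), Pow(x, 2)), -20) = Add(Mul(2, Pow(x, 2)), -20) = Add(-20, Mul(2, Pow(x, 2))))
Function('N')(L, M) = Add(-20, Mul(2, Pow(M, 2))) (Function('N')(L, M) = Add(Add(-20, Mul(2, Pow(M, 2))), Mul(0, -5)) = Add(Add(-20, Mul(2, Pow(M, 2))), 0) = Add(-20, Mul(2, Pow(M, 2))))
Function('E')(T, s) = Add(-20, Mul(2, Pow(T, 2)))
Pow(Function('E')(-27, Function('w')(-8, Function('m')(-1))), -1) = Pow(Add(-20, Mul(2, Pow(-27, 2))), -1) = Pow(Add(-20, Mul(2, 729)), -1) = Pow(Add(-20, 1458), -1) = Pow(1438, -1) = Rational(1, 1438)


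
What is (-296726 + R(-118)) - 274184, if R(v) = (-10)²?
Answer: -570810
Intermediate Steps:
R(v) = 100
(-296726 + R(-118)) - 274184 = (-296726 + 100) - 274184 = -296626 - 274184 = -570810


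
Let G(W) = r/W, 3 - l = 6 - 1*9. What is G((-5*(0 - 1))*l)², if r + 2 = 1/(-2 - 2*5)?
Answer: 25/5184 ≈ 0.0048225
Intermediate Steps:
l = 6 (l = 3 - (6 - 1*9) = 3 - (6 - 9) = 3 - 1*(-3) = 3 + 3 = 6)
r = -25/12 (r = -2 + 1/(-2 - 2*5) = -2 + 1/(-2 - 10) = -2 + 1/(-12) = -2 - 1/12 = -25/12 ≈ -2.0833)
G(W) = -25/(12*W)
G((-5*(0 - 1))*l)² = (-25*(-1/(30*(0 - 1)))/12)² = (-25/(12*(-5*(-1)*6)))² = (-25/(12*(5*6)))² = (-25/12/30)² = (-25/12*1/30)² = (-5/72)² = 25/5184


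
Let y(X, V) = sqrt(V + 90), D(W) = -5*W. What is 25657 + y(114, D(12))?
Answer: 25657 + sqrt(30) ≈ 25662.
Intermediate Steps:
y(X, V) = sqrt(90 + V)
25657 + y(114, D(12)) = 25657 + sqrt(90 - 5*12) = 25657 + sqrt(90 - 60) = 25657 + sqrt(30)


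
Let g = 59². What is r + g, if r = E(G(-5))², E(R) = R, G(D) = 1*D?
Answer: 3506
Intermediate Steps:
G(D) = D
r = 25 (r = (-5)² = 25)
g = 3481
r + g = 25 + 3481 = 3506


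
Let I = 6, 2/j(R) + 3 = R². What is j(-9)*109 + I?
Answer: 343/39 ≈ 8.7949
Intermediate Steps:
j(R) = 2/(-3 + R²)
j(-9)*109 + I = (2/(-3 + (-9)²))*109 + 6 = (2/(-3 + 81))*109 + 6 = (2/78)*109 + 6 = (2*(1/78))*109 + 6 = (1/39)*109 + 6 = 109/39 + 6 = 343/39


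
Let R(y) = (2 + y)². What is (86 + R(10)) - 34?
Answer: 196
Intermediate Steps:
(86 + R(10)) - 34 = (86 + (2 + 10)²) - 34 = (86 + 12²) - 34 = (86 + 144) - 34 = 230 - 34 = 196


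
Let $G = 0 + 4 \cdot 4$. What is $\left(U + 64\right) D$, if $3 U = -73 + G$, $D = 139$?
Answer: $6255$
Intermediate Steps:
$G = 16$ ($G = 0 + 16 = 16$)
$U = -19$ ($U = \frac{-73 + 16}{3} = \frac{1}{3} \left(-57\right) = -19$)
$\left(U + 64\right) D = \left(-19 + 64\right) 139 = 45 \cdot 139 = 6255$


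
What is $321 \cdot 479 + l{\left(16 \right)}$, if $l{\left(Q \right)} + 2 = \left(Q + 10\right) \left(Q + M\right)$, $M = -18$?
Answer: $153705$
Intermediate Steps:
$l{\left(Q \right)} = -2 + \left(-18 + Q\right) \left(10 + Q\right)$ ($l{\left(Q \right)} = -2 + \left(Q + 10\right) \left(Q - 18\right) = -2 + \left(10 + Q\right) \left(-18 + Q\right) = -2 + \left(-18 + Q\right) \left(10 + Q\right)$)
$321 \cdot 479 + l{\left(16 \right)} = 321 \cdot 479 - \left(310 - 256\right) = 153759 - 54 = 153705$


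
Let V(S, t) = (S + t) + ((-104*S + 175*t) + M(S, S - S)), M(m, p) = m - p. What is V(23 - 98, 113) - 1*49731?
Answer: -22193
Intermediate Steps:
V(S, t) = -102*S + 176*t (V(S, t) = (S + t) + ((-104*S + 175*t) + (S - (S - S))) = (S + t) + ((-104*S + 175*t) + (S - 1*0)) = (S + t) + ((-104*S + 175*t) + (S + 0)) = (S + t) + ((-104*S + 175*t) + S) = (S + t) + (-103*S + 175*t) = -102*S + 176*t)
V(23 - 98, 113) - 1*49731 = (-102*(23 - 98) + 176*113) - 1*49731 = (-102*(-75) + 19888) - 49731 = (7650 + 19888) - 49731 = 27538 - 49731 = -22193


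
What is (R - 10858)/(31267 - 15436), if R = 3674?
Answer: -7184/15831 ≈ -0.45379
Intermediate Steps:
(R - 10858)/(31267 - 15436) = (3674 - 10858)/(31267 - 15436) = -7184/15831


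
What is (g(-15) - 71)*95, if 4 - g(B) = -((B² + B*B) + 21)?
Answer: 38380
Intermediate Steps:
g(B) = 25 + 2*B² (g(B) = 4 - (-1)*((B² + B*B) + 21) = 4 - (-1)*((B² + B²) + 21) = 4 - (-1)*(2*B² + 21) = 4 - (-1)*(21 + 2*B²) = 4 - (-21 - 2*B²) = 4 + (21 + 2*B²) = 25 + 2*B²)
(g(-15) - 71)*95 = ((25 + 2*(-15)²) - 71)*95 = ((25 + 2*225) - 71)*95 = ((25 + 450) - 71)*95 = (475 - 71)*95 = 404*95 = 38380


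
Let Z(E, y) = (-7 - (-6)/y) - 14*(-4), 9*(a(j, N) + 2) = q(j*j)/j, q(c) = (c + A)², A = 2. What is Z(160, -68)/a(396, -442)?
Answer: 1481733/209030962966 ≈ 7.0886e-6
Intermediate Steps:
q(c) = (2 + c)² (q(c) = (c + 2)² = (2 + c)²)
a(j, N) = -2 + (2 + j²)²/(9*j) (a(j, N) = -2 + ((2 + j*j)²/j)/9 = -2 + ((2 + j²)²/j)/9 = -2 + (2 + j²)²/(9*j))
Z(E, y) = 49 + 6/y (Z(E, y) = (-7 + 6/y) + 56 = 49 + 6/y)
Z(160, -68)/a(396, -442) = (49 + 6/(-68))/(-2 + (⅑)*(2 + 396²)²/396) = (49 + 6*(-1/68))/(-2 + (⅑)*(1/396)*(2 + 156816)²) = (49 - 3/34)/(-2 + (⅑)*(1/396)*156818²) = 1663/(34*(-2 + (⅑)*(1/396)*24591885124)) = 1663/(34*(-2 + 6147971281/891)) = 1663/(34*(6147969499/891)) = (1663/34)*(891/6147969499) = 1481733/209030962966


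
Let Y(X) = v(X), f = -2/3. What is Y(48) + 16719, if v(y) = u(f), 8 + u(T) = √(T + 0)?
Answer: 16711 + I*√6/3 ≈ 16711.0 + 0.8165*I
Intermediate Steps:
f = -⅔ (f = -2*⅓ = -⅔ ≈ -0.66667)
u(T) = -8 + √T (u(T) = -8 + √(T + 0) = -8 + √T)
v(y) = -8 + I*√6/3 (v(y) = -8 + √(-⅔) = -8 + I*√6/3)
Y(X) = -8 + I*√6/3
Y(48) + 16719 = (-8 + I*√6/3) + 16719 = 16711 + I*√6/3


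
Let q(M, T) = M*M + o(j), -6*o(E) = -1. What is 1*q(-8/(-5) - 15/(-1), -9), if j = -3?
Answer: 41359/150 ≈ 275.73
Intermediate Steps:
o(E) = 1/6 (o(E) = -1/6*(-1) = 1/6)
q(M, T) = 1/6 + M**2 (q(M, T) = M*M + 1/6 = M**2 + 1/6 = 1/6 + M**2)
1*q(-8/(-5) - 15/(-1), -9) = 1*(1/6 + (-8/(-5) - 15/(-1))**2) = 1*(1/6 + (-8*(-1/5) - 15*(-1))**2) = 1*(1/6 + (8/5 + 15)**2) = 1*(1/6 + (83/5)**2) = 1*(1/6 + 6889/25) = 1*(41359/150) = 41359/150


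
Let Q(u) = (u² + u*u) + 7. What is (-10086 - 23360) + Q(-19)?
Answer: -32717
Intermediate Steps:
Q(u) = 7 + 2*u² (Q(u) = (u² + u²) + 7 = 2*u² + 7 = 7 + 2*u²)
(-10086 - 23360) + Q(-19) = (-10086 - 23360) + (7 + 2*(-19)²) = -33446 + (7 + 2*361) = -33446 + (7 + 722) = -33446 + 729 = -32717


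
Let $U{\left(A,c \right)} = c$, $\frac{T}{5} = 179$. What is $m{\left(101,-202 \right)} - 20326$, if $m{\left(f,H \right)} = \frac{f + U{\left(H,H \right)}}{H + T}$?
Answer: $- \frac{14086019}{693} \approx -20326.0$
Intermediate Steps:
$T = 895$ ($T = 5 \cdot 179 = 895$)
$m{\left(f,H \right)} = \frac{H + f}{895 + H}$ ($m{\left(f,H \right)} = \frac{f + H}{H + 895} = \frac{H + f}{895 + H}$)
$m{\left(101,-202 \right)} - 20326 = \frac{-202 + 101}{895 - 202} - 20326 = \frac{1}{693} \left(-101\right) - 20326 = - \frac{101}{693} - 20326 = - \frac{14086019}{693}$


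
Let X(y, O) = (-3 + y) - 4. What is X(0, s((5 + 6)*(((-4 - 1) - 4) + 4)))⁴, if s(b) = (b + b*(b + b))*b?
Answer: 2401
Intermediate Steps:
s(b) = b*(b + 2*b²) (s(b) = (b + b*(2*b))*b = (b + 2*b²)*b = b*(b + 2*b²))
X(y, O) = -7 + y
X(0, s((5 + 6)*(((-4 - 1) - 4) + 4)))⁴ = (-7 + 0)⁴ = (-7)⁴ = 2401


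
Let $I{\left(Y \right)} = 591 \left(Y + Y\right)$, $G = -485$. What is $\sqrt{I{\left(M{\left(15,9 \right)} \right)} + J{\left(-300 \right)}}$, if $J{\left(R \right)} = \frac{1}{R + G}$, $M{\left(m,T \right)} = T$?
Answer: $\frac{\sqrt{6555400765}}{785} \approx 103.14$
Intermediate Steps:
$J{\left(R \right)} = \frac{1}{-485 + R}$ ($J{\left(R \right)} = \frac{1}{R - 485} = \frac{1}{-485 + R}$)
$I{\left(Y \right)} = 1182 Y$ ($I{\left(Y \right)} = 591 \cdot 2 Y = 1182 Y$)
$\sqrt{I{\left(M{\left(15,9 \right)} \right)} + J{\left(-300 \right)}} = \sqrt{1182 \cdot 9 + \frac{1}{-485 - 300}} = \sqrt{10638 + \frac{1}{-785}} = \sqrt{10638 - \frac{1}{785}} = \sqrt{\frac{8350829}{785}} = \frac{\sqrt{6555400765}}{785}$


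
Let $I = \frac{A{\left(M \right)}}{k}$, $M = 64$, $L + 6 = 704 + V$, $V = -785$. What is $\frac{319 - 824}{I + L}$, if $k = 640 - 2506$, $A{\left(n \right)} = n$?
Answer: $\frac{471165}{81203} \approx 5.8023$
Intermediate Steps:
$L = -87$ ($L = -6 + \left(704 - 785\right) = -6 - 81 = -87$)
$k = -1866$ ($k = 640 - 2506 = -1866$)
$I = - \frac{32}{933}$ ($I = \frac{64}{-1866} = 64 \left(- \frac{1}{1866}\right) = - \frac{32}{933} \approx -0.034298$)
$\frac{319 - 824}{I + L} = \frac{319 - 824}{- \frac{32}{933} - 87} = - \frac{505}{- \frac{81203}{933}} = \left(-505\right) \left(- \frac{933}{81203}\right) = \frac{471165}{81203}$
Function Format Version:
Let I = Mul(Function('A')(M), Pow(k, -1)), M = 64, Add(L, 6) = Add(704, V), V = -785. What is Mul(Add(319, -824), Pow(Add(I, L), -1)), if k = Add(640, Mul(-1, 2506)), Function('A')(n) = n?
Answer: Rational(471165, 81203) ≈ 5.8023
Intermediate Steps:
L = -87 (L = Add(-6, Add(704, -785)) = Add(-6, -81) = -87)
k = -1866 (k = Add(640, -2506) = -1866)
I = Rational(-32, 933) (I = Mul(64, Pow(-1866, -1)) = Mul(64, Rational(-1, 1866)) = Rational(-32, 933) ≈ -0.034298)
Mul(Add(319, -824), Pow(Add(I, L), -1)) = Mul(Add(319, -824), Pow(Add(Rational(-32, 933), -87), -1)) = Mul(-505, Pow(Rational(-81203, 933), -1)) = Mul(-505, Rational(-933, 81203)) = Rational(471165, 81203)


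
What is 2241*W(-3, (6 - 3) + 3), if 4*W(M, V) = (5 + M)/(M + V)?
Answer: 747/2 ≈ 373.50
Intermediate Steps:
W(M, V) = (5 + M)/(4*(M + V)) (W(M, V) = ((5 + M)/(M + V))/4 = (5 + M)/(4*(M + V)))
2241*W(-3, (6 - 3) + 3) = 2241*((5 - 3)/(4*(-3 + ((6 - 3) + 3)))) = 2241*((¼)*2/(-3 + (3 + 3))) = 2241*((¼)*2/(-3 + 6)) = 2241*((¼)*2/3) = 2241*((¼)*(⅓)*2) = 2241*(⅙) = 747/2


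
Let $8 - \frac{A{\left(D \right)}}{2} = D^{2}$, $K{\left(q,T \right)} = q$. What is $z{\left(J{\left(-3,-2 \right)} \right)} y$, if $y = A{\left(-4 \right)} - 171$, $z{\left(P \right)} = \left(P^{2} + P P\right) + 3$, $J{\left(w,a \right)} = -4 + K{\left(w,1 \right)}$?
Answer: $-18887$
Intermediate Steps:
$J{\left(w,a \right)} = -4 + w$
$z{\left(P \right)} = 3 + 2 P^{2}$ ($z{\left(P \right)} = \left(P^{2} + P^{2}\right) + 3 = 2 P^{2} + 3 = 3 + 2 P^{2}$)
$A{\left(D \right)} = 16 - 2 D^{2}$
$y = -187$ ($y = \left(16 - 2 \left(-4\right)^{2}\right) - 171 = \left(16 - 32\right) - 171 = -16 - 171 = -187$)
$z{\left(J{\left(-3,-2 \right)} \right)} y = \left(3 + 2 \left(-4 - 3\right)^{2}\right) \left(-187\right) = \left(3 + 2 \left(-7\right)^{2}\right) \left(-187\right) = \left(3 + 2 \cdot 49\right) \left(-187\right) = \left(3 + 98\right) \left(-187\right) = 101 \left(-187\right) = -18887$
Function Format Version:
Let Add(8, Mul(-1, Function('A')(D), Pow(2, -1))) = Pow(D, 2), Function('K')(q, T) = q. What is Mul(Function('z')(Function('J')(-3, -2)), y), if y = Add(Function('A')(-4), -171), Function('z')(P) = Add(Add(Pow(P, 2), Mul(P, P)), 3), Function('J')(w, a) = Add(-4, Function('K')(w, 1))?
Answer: -18887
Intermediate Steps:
Function('J')(w, a) = Add(-4, w)
Function('z')(P) = Add(3, Mul(2, Pow(P, 2))) (Function('z')(P) = Add(Add(Pow(P, 2), Pow(P, 2)), 3) = Add(Mul(2, Pow(P, 2)), 3) = Add(3, Mul(2, Pow(P, 2))))
Function('A')(D) = Add(16, Mul(-2, Pow(D, 2)))
y = -187 (y = Add(Add(16, Mul(-2, Pow(-4, 2))), -171) = Add(Add(16, Mul(-2, 16)), -171) = Add(Add(16, -32), -171) = Add(-16, -171) = -187)
Mul(Function('z')(Function('J')(-3, -2)), y) = Mul(Add(3, Mul(2, Pow(Add(-4, -3), 2))), -187) = Mul(Add(3, Mul(2, Pow(-7, 2))), -187) = Mul(Add(3, Mul(2, 49)), -187) = Mul(Add(3, 98), -187) = Mul(101, -187) = -18887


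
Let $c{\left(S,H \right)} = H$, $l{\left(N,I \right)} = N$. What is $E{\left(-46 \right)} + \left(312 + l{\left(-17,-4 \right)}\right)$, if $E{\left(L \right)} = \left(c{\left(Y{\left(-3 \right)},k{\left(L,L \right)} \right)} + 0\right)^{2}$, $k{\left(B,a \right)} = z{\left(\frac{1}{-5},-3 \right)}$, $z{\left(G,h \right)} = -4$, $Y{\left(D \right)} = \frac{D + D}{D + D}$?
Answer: $311$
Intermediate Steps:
$Y{\left(D \right)} = 1$ ($Y{\left(D \right)} = \frac{2 D}{2 D} = 2 D \frac{1}{2 D} = 1$)
$k{\left(B,a \right)} = -4$
$E{\left(L \right)} = 16$ ($E{\left(L \right)} = \left(-4 + 0\right)^{2} = \left(-4\right)^{2} = 16$)
$E{\left(-46 \right)} + \left(312 + l{\left(-17,-4 \right)}\right) = 16 + \left(312 - 17\right) = 16 + 295 = 311$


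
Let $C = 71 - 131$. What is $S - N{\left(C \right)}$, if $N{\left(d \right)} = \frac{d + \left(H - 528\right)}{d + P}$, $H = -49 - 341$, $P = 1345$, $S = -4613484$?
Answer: $- \frac{5928325962}{1285} \approx -4.6135 \cdot 10^{6}$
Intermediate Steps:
$H = -390$ ($H = -49 - 341 = -390$)
$C = -60$ ($C = 71 - 131 = -60$)
$N{\left(d \right)} = \frac{-918 + d}{1345 + d}$ ($N{\left(d \right)} = \frac{d - 918}{d + 1345} = \frac{d - 918}{1345 + d} = \frac{-918 + d}{1345 + d}$)
$S - N{\left(C \right)} = -4613484 - \frac{-918 - 60}{1345 - 60} = -4613484 - \frac{1}{1285} \left(-978\right) = -4613484 - - \frac{978}{1285} = -4613484 + \frac{978}{1285} = - \frac{5928325962}{1285}$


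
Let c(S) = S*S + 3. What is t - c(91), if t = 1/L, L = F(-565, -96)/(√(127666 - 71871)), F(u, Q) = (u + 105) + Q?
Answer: -8284 - √55795/556 ≈ -8284.4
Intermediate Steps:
F(u, Q) = 105 + Q + u (F(u, Q) = (105 + u) + Q = 105 + Q + u)
c(S) = 3 + S² (c(S) = S² + 3 = 3 + S²)
L = -556*√55795/55795 (L = (105 - 96 - 565)/(√(127666 - 71871)) = -556*√55795/55795 ≈ -2.3538)
t = -√55795/556 (t = 1/(-556*√55795/55795) = -√55795/556 ≈ -0.42484)
t - c(91) = -√55795/556 - (3 + 91²) = -√55795/556 - (3 + 8281) = -√55795/556 - 1*8284 = -√55795/556 - 8284 = -8284 - √55795/556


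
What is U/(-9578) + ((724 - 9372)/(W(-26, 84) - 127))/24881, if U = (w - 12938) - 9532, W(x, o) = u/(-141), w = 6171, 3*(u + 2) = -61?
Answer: 10896817345569/6393148218286 ≈ 1.7045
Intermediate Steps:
u = -67/3 (u = -2 + (1/3)*(-61) = -2 - 61/3 = -67/3 ≈ -22.333)
W(x, o) = 67/423 (W(x, o) = -67/3/(-141) = -67/3*(-1/141) = 67/423)
U = -16299 (U = (6171 - 12938) - 9532 = -6767 - 9532 = -16299)
U/(-9578) + ((724 - 9372)/(W(-26, 84) - 127))/24881 = -16299/(-9578) + ((724 - 9372)/(67/423 - 127))/24881 = -16299*(-1/9578) - 8648/(-53654/423)*(1/24881) = 16299/9578 - 8648*(-423/53654)*(1/24881) = 16299/9578 + (1829052/26827)*(1/24881) = 16299/9578 + 1829052/667482587 = 10896817345569/6393148218286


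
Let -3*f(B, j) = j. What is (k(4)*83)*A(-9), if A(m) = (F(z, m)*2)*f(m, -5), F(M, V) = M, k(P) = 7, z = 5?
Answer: 29050/3 ≈ 9683.3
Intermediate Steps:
f(B, j) = -j/3
A(m) = 50/3 (A(m) = (5*2)*(-1/3*(-5)) = 10*(5/3) = 50/3)
(k(4)*83)*A(-9) = (7*83)*(50/3) = 581*(50/3) = 29050/3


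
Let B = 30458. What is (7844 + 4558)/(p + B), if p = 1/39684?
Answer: 492160968/1208695273 ≈ 0.40718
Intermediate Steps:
p = 1/39684 ≈ 2.5199e-5
(7844 + 4558)/(p + B) = (7844 + 4558)/(1/39684 + 30458) = 12402/(1208695273/39684) = 12402*(39684/1208695273) = 492160968/1208695273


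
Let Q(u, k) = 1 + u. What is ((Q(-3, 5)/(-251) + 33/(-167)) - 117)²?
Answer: 24130082168644/1757034889 ≈ 13733.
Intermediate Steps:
((Q(-3, 5)/(-251) + 33/(-167)) - 117)² = (((1 - 3)/(-251) + 33/(-167)) - 117)² = ((-2*(-1/251) + 33*(-1/167)) - 117)² = ((2/251 - 33/167) - 117)² = (-7949/41917 - 117)² = (-4912238/41917)² = 24130082168644/1757034889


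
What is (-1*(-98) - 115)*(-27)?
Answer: 459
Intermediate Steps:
(-1*(-98) - 115)*(-27) = (98 - 115)*(-27) = -17*(-27) = 459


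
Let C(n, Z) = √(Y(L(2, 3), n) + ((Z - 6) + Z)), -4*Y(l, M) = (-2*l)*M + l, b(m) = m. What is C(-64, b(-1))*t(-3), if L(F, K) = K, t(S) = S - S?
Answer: 0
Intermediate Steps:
t(S) = 0
Y(l, M) = -l/4 + M*l/2 (Y(l, M) = -((-2*l)*M + l)/4 = -(-2*M*l + l)/4 = -(l - 2*M*l)/4 = -l/4 + M*l/2)
C(n, Z) = √(-27/4 + 2*Z + 3*n/2) (C(n, Z) = √((¼)*3*(-1 + 2*n) + ((Z - 6) + Z)) = √((-¾ + 3*n/2) + ((-6 + Z) + Z)) = √((-¾ + 3*n/2) + (-6 + 2*Z)) = √(-27/4 + 2*Z + 3*n/2))
C(-64, b(-1))*t(-3) = (√(-27 + 6*(-64) + 8*(-1))/2)*0 = (√(-27 - 384 - 8)/2)*0 = (√(-419)/2)*0 = ((I*√419)/2)*0 = (I*√419/2)*0 = 0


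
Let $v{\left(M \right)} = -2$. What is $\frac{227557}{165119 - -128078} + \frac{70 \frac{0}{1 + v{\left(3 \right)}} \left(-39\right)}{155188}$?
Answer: $\frac{227557}{293197} \approx 0.77612$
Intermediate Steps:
$\frac{227557}{165119 - -128078} + \frac{70 \frac{0}{1 + v{\left(3 \right)}} \left(-39\right)}{155188} = \frac{227557}{165119 - -128078} + \frac{70 \frac{0}{1 - 2} \left(-39\right)}{155188} = \frac{227557}{165119 + 128078} + 70 \frac{0}{-1} \left(-39\right) \frac{1}{155188} = \frac{227557}{293197} + 70 \cdot 0 \left(-1\right) \left(-39\right) \frac{1}{155188} = 227557 \cdot \frac{1}{293197} + 70 \cdot 0 \left(-39\right) \frac{1}{155188} = \frac{227557}{293197} + 0 \left(-39\right) \frac{1}{155188} = \frac{227557}{293197} + 0 \cdot \frac{1}{155188} = \frac{227557}{293197} + 0 = \frac{227557}{293197}$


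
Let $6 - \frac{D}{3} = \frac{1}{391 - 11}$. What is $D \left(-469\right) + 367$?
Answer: $- \frac{3067093}{380} \approx -8071.3$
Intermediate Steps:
$D = \frac{6837}{380}$ ($D = 18 - \frac{3}{391 - 11} = 18 - \frac{3}{380} = \frac{6837}{380} \approx 17.992$)
$D \left(-469\right) + 367 = \frac{6837}{380} \left(-469\right) + 367 = - \frac{3206553}{380} + 367 = - \frac{3067093}{380}$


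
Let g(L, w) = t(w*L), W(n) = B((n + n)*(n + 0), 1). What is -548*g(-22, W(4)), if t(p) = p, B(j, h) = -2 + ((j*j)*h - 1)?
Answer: 12309176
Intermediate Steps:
B(j, h) = -3 + h*j**2 (B(j, h) = -2 + (j**2*h - 1) = -2 + (h*j**2 - 1) = -2 + (-1 + h*j**2) = -3 + h*j**2)
W(n) = -3 + 4*n**4 (W(n) = -3 + 1*((n + n)*(n + 0))**2 = -3 + 1*((2*n)*n)**2 = -3 + 1*(2*n**2)**2 = -3 + 1*(4*n**4) = -3 + 4*n**4)
g(L, w) = L*w (g(L, w) = w*L = L*w)
-548*g(-22, W(4)) = -(-12056)*(-3 + 4*4**4) = -(-12056)*(-3 + 4*256) = -(-12056)*(-3 + 1024) = -(-12056)*1021 = -548*(-22462) = 12309176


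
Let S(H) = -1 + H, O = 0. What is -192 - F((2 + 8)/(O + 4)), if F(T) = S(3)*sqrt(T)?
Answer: -192 - sqrt(10) ≈ -195.16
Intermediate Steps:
F(T) = 2*sqrt(T) (F(T) = (-1 + 3)*sqrt(T) = 2*sqrt(T))
-192 - F((2 + 8)/(O + 4)) = -192 - 2*sqrt((2 + 8)/(0 + 4)) = -192 - 2*sqrt(10/4) = -192 - 2*sqrt(10*(1/4)) = -192 - 2*sqrt(5/2) = -192 - 2*sqrt(10)/2 = -192 - sqrt(10)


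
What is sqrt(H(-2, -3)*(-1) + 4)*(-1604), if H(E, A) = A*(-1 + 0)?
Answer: -1604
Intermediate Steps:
H(E, A) = -A (H(E, A) = A*(-1) = -A)
sqrt(H(-2, -3)*(-1) + 4)*(-1604) = sqrt(-1*(-3)*(-1) + 4)*(-1604) = sqrt(3*(-1) + 4)*(-1604) = sqrt(-3 + 4)*(-1604) = sqrt(1)*(-1604) = 1*(-1604) = -1604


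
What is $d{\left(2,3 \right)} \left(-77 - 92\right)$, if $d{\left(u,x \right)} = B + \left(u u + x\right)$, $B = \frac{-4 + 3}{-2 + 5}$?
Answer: $- \frac{3380}{3} \approx -1126.7$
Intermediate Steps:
$B = - \frac{1}{3} \approx -0.33333$
$d{\left(u,x \right)} = - \frac{1}{3} + x + u^{2}$ ($d{\left(u,x \right)} = - \frac{1}{3} + \left(u u + x\right) = - \frac{1}{3} + \left(u^{2} + x\right) = - \frac{1}{3} + \left(x + u^{2}\right) = - \frac{1}{3} + x + u^{2}$)
$d{\left(2,3 \right)} \left(-77 - 92\right) = \left(- \frac{1}{3} + 3 + 2^{2}\right) \left(-77 - 92\right) = \left(- \frac{1}{3} + 3 + 4\right) \left(-169\right) = \frac{20}{3} \left(-169\right) = - \frac{3380}{3}$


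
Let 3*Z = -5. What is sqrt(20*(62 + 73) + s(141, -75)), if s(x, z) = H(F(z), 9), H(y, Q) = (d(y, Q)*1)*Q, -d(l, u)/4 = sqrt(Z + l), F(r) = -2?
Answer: 2*sqrt(675 - 3*I*sqrt(33)) ≈ 51.966 - 0.66327*I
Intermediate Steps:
Z = -5/3 (Z = (1/3)*(-5) = -5/3 ≈ -1.6667)
d(l, u) = -4*sqrt(-5/3 + l)
H(y, Q) = -4*Q*sqrt(-15 + 9*y)/3 (H(y, Q) = (-4*sqrt(-15 + 9*y)/3*1)*Q = (-4*sqrt(-15 + 9*y)/3)*Q = -4*Q*sqrt(-15 + 9*y)/3)
s(x, z) = -12*I*sqrt(33) (s(x, z) = -4/3*9*sqrt(-15 + 9*(-2)) = -4/3*9*sqrt(-15 - 18) = -4/3*9*sqrt(-33) = -4/3*9*I*sqrt(33) = -12*I*sqrt(33))
sqrt(20*(62 + 73) + s(141, -75)) = sqrt(20*(62 + 73) - 12*I*sqrt(33)) = sqrt(20*135 - 12*I*sqrt(33)) = sqrt(2700 - 12*I*sqrt(33))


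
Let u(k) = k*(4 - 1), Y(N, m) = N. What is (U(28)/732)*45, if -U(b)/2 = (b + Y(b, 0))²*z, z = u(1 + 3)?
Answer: -282240/61 ≈ -4626.9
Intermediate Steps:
u(k) = 3*k (u(k) = k*3 = 3*k)
z = 12 (z = 3*(1 + 3) = 3*4 = 12)
U(b) = -96*b² (U(b) = -2*(b + b)²*12 = -2*(2*b)²*12 = -2*4*b²*12 = -96*b²)
(U(28)/732)*45 = (-96*28²/732)*45 = (-96*784*(1/732))*45 = -75264*1/732*45 = -6272/61*45 = -282240/61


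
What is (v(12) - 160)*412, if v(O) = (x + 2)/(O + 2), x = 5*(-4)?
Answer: -465148/7 ≈ -66450.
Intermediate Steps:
x = -20
v(O) = -18/(2 + O) (v(O) = (-20 + 2)/(O + 2) = -18/(2 + O))
(v(12) - 160)*412 = (-18/(2 + 12) - 160)*412 = (-18/14 - 160)*412 = (-18*1/14 - 160)*412 = (-9/7 - 160)*412 = -1129/7*412 = -465148/7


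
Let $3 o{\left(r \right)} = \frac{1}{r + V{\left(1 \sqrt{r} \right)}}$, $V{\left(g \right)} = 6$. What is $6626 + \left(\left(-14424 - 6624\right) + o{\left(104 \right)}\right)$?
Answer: $- \frac{4759259}{330} \approx -14422.0$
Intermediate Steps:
$o{\left(r \right)} = \frac{1}{3 \left(6 + r\right)}$ ($o{\left(r \right)} = \frac{1}{3 \left(r + 6\right)} = \frac{1}{3 \left(6 + r\right)}$)
$6626 + \left(\left(-14424 - 6624\right) + o{\left(104 \right)}\right) = 6626 + \left(\left(-14424 - 6624\right) + \frac{1}{3 \left(6 + 104\right)}\right) = 6626 - \left(21048 - \frac{1}{3 \cdot 110}\right) = 6626 + \left(-21048 + \frac{1}{3} \cdot \frac{1}{110}\right) = 6626 + \left(-21048 + \frac{1}{330}\right) = 6626 - \frac{6945839}{330} = - \frac{4759259}{330}$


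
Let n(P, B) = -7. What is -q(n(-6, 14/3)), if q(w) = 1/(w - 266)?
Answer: 1/273 ≈ 0.0036630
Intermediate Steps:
q(w) = 1/(-266 + w)
-q(n(-6, 14/3)) = -1/(-266 - 7) = -1/(-273) = -1*(-1/273) = 1/273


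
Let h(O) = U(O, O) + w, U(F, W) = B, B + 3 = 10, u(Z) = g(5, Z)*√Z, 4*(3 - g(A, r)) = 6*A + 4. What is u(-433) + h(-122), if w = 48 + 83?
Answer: 138 - 11*I*√433/2 ≈ 138.0 - 114.45*I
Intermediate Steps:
g(A, r) = 2 - 3*A/2 (g(A, r) = 3 - (6*A + 4)/4 = 3 - (4 + 6*A)/4 = 3 + (-1 - 3*A/2) = 2 - 3*A/2)
u(Z) = -11*√Z/2 (u(Z) = (2 - 3/2*5)*√Z = (2 - 15/2)*√Z = -11*√Z/2)
B = 7 (B = -3 + 10 = 7)
U(F, W) = 7
w = 131
h(O) = 138 (h(O) = 7 + 131 = 138)
u(-433) + h(-122) = -11*I*√433/2 + 138 = 138 - 11*I*√433/2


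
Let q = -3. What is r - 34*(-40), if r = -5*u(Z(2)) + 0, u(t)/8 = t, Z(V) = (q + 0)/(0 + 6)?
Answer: 1380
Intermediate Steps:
Z(V) = -½ (Z(V) = (-3 + 0)/(0 + 6) = -3/6 = -3*⅙ = -½)
u(t) = 8*t
r = 20 (r = -40*(-1)/2 + 0 = -5*(-4) + 0 = 20 + 0 = 20)
r - 34*(-40) = 20 - 34*(-40) = 20 + 1360 = 1380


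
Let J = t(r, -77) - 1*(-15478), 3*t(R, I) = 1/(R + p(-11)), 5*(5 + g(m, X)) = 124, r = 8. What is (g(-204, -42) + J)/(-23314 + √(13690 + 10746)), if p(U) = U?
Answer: -2032386293/3057289650 - 174349*√6109/3057289650 ≈ -0.66922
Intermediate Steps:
g(m, X) = 99/5 (g(m, X) = -5 + (⅕)*124 = -5 + 124/5 = 99/5)
t(R, I) = 1/(3*(-11 + R)) (t(R, I) = 1/(3*(R - 11)) = 1/(3*(-11 + R)))
J = 139301/9 (J = 1/(3*(-11 + 8)) - 1*(-15478) = (⅓)/(-3) + 15478 = (⅓)*(-⅓) + 15478 = -⅑ + 15478 = 139301/9 ≈ 15478.)
(g(-204, -42) + J)/(-23314 + √(13690 + 10746)) = (99/5 + 139301/9)/(-23314 + √(13690 + 10746)) = 697396/(45*(-23314 + √24436)) = 697396/(45*(-23314 + 2*√6109))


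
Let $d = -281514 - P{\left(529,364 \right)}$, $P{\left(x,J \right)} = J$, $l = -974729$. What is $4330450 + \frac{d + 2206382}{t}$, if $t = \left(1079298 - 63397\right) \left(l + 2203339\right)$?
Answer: $\frac{2702517199155324502}{624073063805} \approx 4.3304 \cdot 10^{6}$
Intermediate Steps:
$t = 1248146127610$ ($t = \left(1079298 - 63397\right) \left(-974729 + 2203339\right) = 1015901 \cdot 1228610 = 1248146127610$)
$d = -281878$ ($d = -281514 - 364 = -281878$)
$4330450 + \frac{d + 2206382}{t} = 4330450 + \frac{-281878 + 2206382}{1248146127610} = 4330450 + 1924504 \cdot \frac{1}{1248146127610} = 4330450 + \frac{962252}{624073063805} = \frac{2702517199155324502}{624073063805}$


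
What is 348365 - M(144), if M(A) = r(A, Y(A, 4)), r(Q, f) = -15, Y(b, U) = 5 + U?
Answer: 348380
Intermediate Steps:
M(A) = -15
348365 - M(144) = 348365 - 1*(-15) = 348365 + 15 = 348380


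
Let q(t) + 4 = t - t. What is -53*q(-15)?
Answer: 212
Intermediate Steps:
q(t) = -4 (q(t) = -4 + (t - t) = -4 + 0 = -4)
-53*q(-15) = -53*(-4) = 212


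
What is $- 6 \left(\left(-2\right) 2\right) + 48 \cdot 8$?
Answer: $408$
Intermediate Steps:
$- 6 \left(\left(-2\right) 2\right) + 48 \cdot 8 = \left(-6\right) \left(-4\right) + 384 = 24 + 384 = 408$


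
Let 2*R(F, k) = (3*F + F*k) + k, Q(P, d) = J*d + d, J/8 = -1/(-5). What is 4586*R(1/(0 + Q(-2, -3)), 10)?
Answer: 57325/3 ≈ 19108.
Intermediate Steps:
J = 8/5 (J = 8*(-1/(-5)) = 8*(-1*(-⅕)) = 8*(⅕) = 8/5 ≈ 1.6000)
Q(P, d) = 13*d/5 (Q(P, d) = 8*d/5 + d = 13*d/5)
R(F, k) = k/2 + 3*F/2 + F*k/2 (R(F, k) = ((3*F + F*k) + k)/2 = (k + 3*F + F*k)/2 = k/2 + 3*F/2 + F*k/2)
4586*R(1/(0 + Q(-2, -3)), 10) = 4586*((½)*10 + 3/(2*(0 + (13/5)*(-3))) + (½)*10/(0 + (13/5)*(-3))) = 4586*(5 + 3/(2*(0 - 39/5)) + (½)*10/(0 - 39/5)) = 4586*(5 + 3/(2*(-39/5)) + (½)*10/(-39/5)) = 4586*(5 + (3/2)*(-5/39) + (½)*(-5/39)*10) = 4586*(5 - 5/26 - 25/39) = 4586*(25/6) = 57325/3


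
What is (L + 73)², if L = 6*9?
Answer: 16129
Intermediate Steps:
L = 54
(L + 73)² = (54 + 73)² = 127² = 16129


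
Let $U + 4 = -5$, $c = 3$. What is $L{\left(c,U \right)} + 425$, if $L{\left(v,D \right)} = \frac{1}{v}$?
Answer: $\frac{1276}{3} \approx 425.33$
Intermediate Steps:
$U = -9$ ($U = -4 - 5 = -9$)
$L{\left(c,U \right)} + 425 = \frac{1}{3} + 425 = \frac{1276}{3}$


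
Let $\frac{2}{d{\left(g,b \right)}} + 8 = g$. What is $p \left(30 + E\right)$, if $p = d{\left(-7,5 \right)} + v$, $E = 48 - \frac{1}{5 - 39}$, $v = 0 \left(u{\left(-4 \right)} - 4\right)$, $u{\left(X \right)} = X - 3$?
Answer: $- \frac{2653}{255} \approx -10.404$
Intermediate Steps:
$u{\left(X \right)} = -3 + X$ ($u{\left(X \right)} = X - 3 = -3 + X$)
$d{\left(g,b \right)} = \frac{2}{-8 + g}$
$v = 0$ ($v = 0 \left(\left(-3 - 4\right) - 4\right) = 0 \left(-7 - 4\right) = 0 \left(-11\right) = 0$)
$E = \frac{1633}{34}$ ($E = 48 - \frac{1}{-34} = 48 - - \frac{1}{34} = 48 + \frac{1}{34} = \frac{1633}{34} \approx 48.029$)
$p = - \frac{2}{15}$ ($p = \frac{2}{-8 - 7} + 0 = \frac{2}{-15} + 0 = 2 \left(- \frac{1}{15}\right) + 0 = - \frac{2}{15} + 0 = - \frac{2}{15} \approx -0.13333$)
$p \left(30 + E\right) = - \frac{2 \left(30 + \frac{1633}{34}\right)}{15} = \left(- \frac{2}{15}\right) \frac{2653}{34} = - \frac{2653}{255}$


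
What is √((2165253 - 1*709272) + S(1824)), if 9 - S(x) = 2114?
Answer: 2*√363469 ≈ 1205.8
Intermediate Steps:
S(x) = -2105 (S(x) = 9 - 1*2114 = 9 - 2114 = -2105)
√((2165253 - 1*709272) + S(1824)) = √((2165253 - 1*709272) - 2105) = √((2165253 - 709272) - 2105) = √(1455981 - 2105) = √1453876 = 2*√363469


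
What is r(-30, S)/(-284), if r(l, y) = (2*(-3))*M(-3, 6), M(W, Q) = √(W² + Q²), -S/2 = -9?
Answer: 9*√5/142 ≈ 0.14172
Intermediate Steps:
S = 18 (S = -2*(-9) = 18)
M(W, Q) = √(Q² + W²)
r(l, y) = -18*√5 (r(l, y) = (2*(-3))*√(6² + (-3)²) = -6*√(36 + 9) = -18*√5)
r(-30, S)/(-284) = -18*√5/(-284) = -18*√5*(-1/284) = 9*√5/142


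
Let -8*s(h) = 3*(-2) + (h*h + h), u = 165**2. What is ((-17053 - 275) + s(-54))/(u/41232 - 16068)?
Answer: 9002320/8178871 ≈ 1.1007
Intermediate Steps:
u = 27225
s(h) = 3/4 - h/8 - h**2/8 (s(h) = -(3*(-2) + (h*h + h))/8 = -(-6 + (h**2 + h))/8 = -(-6 + (h + h**2))/8 = -(-6 + h + h**2)/8 = 3/4 - h/8 - h**2/8)
((-17053 - 275) + s(-54))/(u/41232 - 16068) = ((-17053 - 275) + (3/4 - 1/8*(-54) - 1/8*(-54)**2))/(27225/41232 - 16068) = (-17328 + (3/4 + 27/4 - 1/8*2916))/(27225*(1/41232) - 16068) = (-17328 + (3/4 + 27/4 - 729/2))/(9075/13744 - 16068) = (-17328 - 357)/(-220829517/13744) = -17685*(-13744/220829517) = 9002320/8178871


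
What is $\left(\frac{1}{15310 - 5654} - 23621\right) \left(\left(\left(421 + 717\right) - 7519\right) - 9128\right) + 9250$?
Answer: $\frac{3537449889875}{9656} \approx 3.6635 \cdot 10^{8}$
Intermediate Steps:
$\left(\frac{1}{15310 - 5654} - 23621\right) \left(\left(\left(421 + 717\right) - 7519\right) - 9128\right) + 9250 = \left(\frac{1}{9656} - 23621\right) \left(\left(1138 - 7519\right) - 9128\right) + 9250 = \left(\frac{1}{9656} - 23621\right) \left(-6381 - 9128\right) + 9250 = \left(- \frac{228084375}{9656}\right) \left(-15509\right) + 9250 = \frac{3537360571875}{9656} + 9250 = \frac{3537449889875}{9656}$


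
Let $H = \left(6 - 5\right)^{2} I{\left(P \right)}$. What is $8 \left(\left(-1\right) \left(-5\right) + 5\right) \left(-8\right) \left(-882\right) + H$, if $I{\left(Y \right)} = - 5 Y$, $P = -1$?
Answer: $564485$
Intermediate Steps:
$H = 5$ ($H = \left(6 - 5\right)^{2} \left(\left(-5\right) \left(-1\right)\right) = 1^{2} \cdot 5 = 1 \cdot 5 = 5$)
$8 \left(\left(-1\right) \left(-5\right) + 5\right) \left(-8\right) \left(-882\right) + H = 8 \left(\left(-1\right) \left(-5\right) + 5\right) \left(-8\right) \left(-882\right) + 5 = 8 \left(5 + 5\right) \left(-8\right) \left(-882\right) + 5 = 8 \cdot 10 \left(-8\right) \left(-882\right) + 5 = 80 \left(-8\right) \left(-882\right) + 5 = \left(-640\right) \left(-882\right) + 5 = 564480 + 5 = 564485$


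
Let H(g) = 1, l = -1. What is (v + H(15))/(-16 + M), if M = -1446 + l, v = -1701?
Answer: 1700/1463 ≈ 1.1620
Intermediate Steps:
M = -1447 (M = -1446 - 1 = -1447)
(v + H(15))/(-16 + M) = (-1701 + 1)/(-16 - 1447) = -1700/(-1463) = -1700*(-1/1463) = 1700/1463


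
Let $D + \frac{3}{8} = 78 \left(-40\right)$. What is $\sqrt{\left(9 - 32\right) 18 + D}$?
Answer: $\frac{5 i \sqrt{2262}}{4} \approx 59.451 i$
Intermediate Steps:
$D = - \frac{24963}{8}$ ($D = - \frac{3}{8} + 78 \left(-40\right) = - \frac{3}{8} - 3120 = - \frac{24963}{8} \approx -3120.4$)
$\sqrt{\left(9 - 32\right) 18 + D} = \sqrt{\left(9 - 32\right) 18 - \frac{24963}{8}} = \sqrt{\left(-23\right) 18 - \frac{24963}{8}} = \sqrt{-414 - \frac{24963}{8}} = \sqrt{- \frac{28275}{8}} = \frac{5 i \sqrt{2262}}{4}$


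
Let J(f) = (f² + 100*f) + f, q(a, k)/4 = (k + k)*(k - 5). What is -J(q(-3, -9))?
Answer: -1117872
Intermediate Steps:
q(a, k) = 8*k*(-5 + k) (q(a, k) = 4*((k + k)*(k - 5)) = 4*((2*k)*(-5 + k)) = 4*(2*k*(-5 + k)) = 8*k*(-5 + k))
J(f) = f² + 101*f
-J(q(-3, -9)) = -8*(-9)*(-5 - 9)*(101 + 8*(-9)*(-5 - 9)) = -8*(-9)*(-14)*(101 + 8*(-9)*(-14)) = -1008*(101 + 1008) = -1008*1109 = -1*1117872 = -1117872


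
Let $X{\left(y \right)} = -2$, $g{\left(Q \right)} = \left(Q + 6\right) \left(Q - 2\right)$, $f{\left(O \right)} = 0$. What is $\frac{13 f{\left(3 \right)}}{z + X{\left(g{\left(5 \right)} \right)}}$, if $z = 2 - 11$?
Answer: $0$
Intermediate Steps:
$g{\left(Q \right)} = \left(-2 + Q\right) \left(6 + Q\right)$ ($g{\left(Q \right)} = \left(6 + Q\right) \left(-2 + Q\right) = \left(-2 + Q\right) \left(6 + Q\right)$)
$z = -9$ ($z = 2 - 11 = -9$)
$\frac{13 f{\left(3 \right)}}{z + X{\left(g{\left(5 \right)} \right)}} = \frac{13 \cdot 0}{-9 - 2} = \frac{0}{-11} = 0 \left(- \frac{1}{11}\right) = 0$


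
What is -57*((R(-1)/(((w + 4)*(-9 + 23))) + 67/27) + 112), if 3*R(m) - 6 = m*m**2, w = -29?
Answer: -4110859/630 ≈ -6525.2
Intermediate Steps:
R(m) = 2 + m**3/3 (R(m) = 2 + (m*m**2)/3 = 2 + m**3/3)
-57*((R(-1)/(((w + 4)*(-9 + 23))) + 67/27) + 112) = -57*(((2 + (1/3)*(-1)**3)/(((-29 + 4)*(-9 + 23))) + 67/27) + 112) = -57*(((2 + (1/3)*(-1))/((-25*14)) + 67*(1/27)) + 112) = -57*(((2 - 1/3)/(-350) + 67/27) + 112) = -57*(((5/3)*(-1/350) + 67/27) + 112) = -57*((-1/210 + 67/27) + 112) = -57*(4681/1890 + 112) = -57*216361/1890 = -4110859/630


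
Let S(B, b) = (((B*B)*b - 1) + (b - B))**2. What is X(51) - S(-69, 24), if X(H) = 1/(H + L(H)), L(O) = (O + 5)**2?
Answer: -41677338323631/3187 ≈ -1.3077e+10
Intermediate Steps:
L(O) = (5 + O)**2
S(B, b) = (-1 + b - B + b*B**2)**2 (S(B, b) = ((B**2*b - 1) + (b - B))**2 = ((b*B**2 - 1) + (b - B))**2 = ((-1 + b*B**2) + (b - B))**2 = (-1 + b - B + b*B**2)**2)
X(H) = 1/(H + (5 + H)**2)
X(51) - S(-69, 24) = 1/(51 + (5 + 51)**2) - (-1 + 24 - 1*(-69) + 24*(-69)**2)**2 = 1/(51 + 56**2) - (-1 + 24 + 69 + 24*4761)**2 = 1/(51 + 3136) - (-1 + 24 + 69 + 114264)**2 = 1/3187 - 1*114356**2 = 1/3187 - 1*13077294736 = 1/3187 - 13077294736 = -41677338323631/3187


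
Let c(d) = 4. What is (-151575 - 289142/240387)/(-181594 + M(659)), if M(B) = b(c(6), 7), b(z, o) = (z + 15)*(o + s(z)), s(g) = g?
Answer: 5205278381/6228942285 ≈ 0.83566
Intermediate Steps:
b(z, o) = (15 + z)*(o + z) (b(z, o) = (z + 15)*(o + z) = (15 + z)*(o + z))
M(B) = 209 (M(B) = 4² + 15*7 + 15*4 + 7*4 = 16 + 105 + 60 + 28 = 209)
(-151575 - 289142/240387)/(-181594 + M(659)) = (-151575 - 289142/240387)/(-181594 + 209) = (-151575 - 289142*1/240387)/(-181385) = (-151575 - 41306/34341)*(-1/181385) = -5205278381/34341*(-1/181385) = 5205278381/6228942285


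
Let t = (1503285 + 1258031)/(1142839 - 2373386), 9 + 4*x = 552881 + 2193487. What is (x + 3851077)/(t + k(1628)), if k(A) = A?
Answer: 22335248824849/8002276800 ≈ 2791.1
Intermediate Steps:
x = 2746359/4 (x = -9/4 + (552881 + 2193487)/4 = -9/4 + (¼)*2746368 = -9/4 + 686592 = 2746359/4 ≈ 6.8659e+5)
t = -2761316/1230547 (t = 2761316/(-1230547) = 2761316*(-1/1230547) = -2761316/1230547 ≈ -2.2440)
(x + 3851077)/(t + k(1628)) = (2746359/4 + 3851077)/(-2761316/1230547 + 1628) = 18150667/(4*(2000569200/1230547)) = (18150667/4)*(1230547/2000569200) = 22335248824849/8002276800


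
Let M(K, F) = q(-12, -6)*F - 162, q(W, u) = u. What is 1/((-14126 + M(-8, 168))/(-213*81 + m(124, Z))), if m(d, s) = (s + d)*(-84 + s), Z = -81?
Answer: 6087/3824 ≈ 1.5918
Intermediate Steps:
m(d, s) = (-84 + s)*(d + s) (m(d, s) = (d + s)*(-84 + s) = (-84 + s)*(d + s))
M(K, F) = -162 - 6*F (M(K, F) = -6*F - 162 = -162 - 6*F)
1/((-14126 + M(-8, 168))/(-213*81 + m(124, Z))) = 1/((-14126 + (-162 - 6*168))/(-213*81 + ((-81)² - 84*124 - 84*(-81) + 124*(-81)))) = 1/((-14126 + (-162 - 1008))/(-17253 + (6561 - 10416 + 6804 - 10044))) = 1/((-14126 - 1170)/(-17253 - 7095)) = 1/(-15296/(-24348)) = 1/(-15296*(-1/24348)) = 1/(3824/6087) = 6087/3824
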